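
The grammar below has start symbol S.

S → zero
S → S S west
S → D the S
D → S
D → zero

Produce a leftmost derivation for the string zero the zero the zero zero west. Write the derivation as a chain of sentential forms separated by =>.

S => D the S => zero the S => zero the D the S => zero the zero the S => zero the zero the S S west => zero the zero the zero S west => zero the zero the zero zero west

S => D the S   [S → D the S]
D the S => zero the S   [D → zero]
zero the S => zero the D the S   [S → D the S]
zero the D the S => zero the zero the S   [D → zero]
zero the zero the S => zero the zero the S S west   [S → S S west]
zero the zero the S S west => zero the zero the zero S west   [S → zero]
zero the zero the zero S west => zero the zero the zero zero west   [S → zero]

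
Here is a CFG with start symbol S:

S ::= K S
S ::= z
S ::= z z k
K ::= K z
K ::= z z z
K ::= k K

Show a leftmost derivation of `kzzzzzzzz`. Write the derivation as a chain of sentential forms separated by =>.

S => KS => kKS => kzzzS => kzzzKS => kzzzKzS => kzzzzzzzS => kzzzzzzzz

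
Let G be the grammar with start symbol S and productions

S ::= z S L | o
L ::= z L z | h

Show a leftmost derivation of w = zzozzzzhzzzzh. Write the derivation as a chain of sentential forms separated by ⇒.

S ⇒ zSL   [S ::= z S L]
zSL ⇒ zzSLL   [S ::= z S L]
zzSLL ⇒ zzoLL   [S ::= o]
zzoLL ⇒ zzozLzL   [L ::= z L z]
zzozLzL ⇒ zzozzLzzL   [L ::= z L z]
zzozzLzzL ⇒ zzozzzLzzzL   [L ::= z L z]
zzozzzLzzzL ⇒ zzozzzzLzzzzL   [L ::= z L z]
zzozzzzLzzzzL ⇒ zzozzzzhzzzzL   [L ::= h]
zzozzzzhzzzzL ⇒ zzozzzzhzzzzh   [L ::= h]

S ⇒ zSL ⇒ zzSLL ⇒ zzoLL ⇒ zzozLzL ⇒ zzozzLzzL ⇒ zzozzzLzzzL ⇒ zzozzzzLzzzzL ⇒ zzozzzzhzzzzL ⇒ zzozzzzhzzzzh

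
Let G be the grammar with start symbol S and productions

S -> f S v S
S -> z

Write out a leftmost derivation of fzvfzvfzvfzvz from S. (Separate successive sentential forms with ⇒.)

S ⇒ fSvS   [S -> f S v S]
fSvS ⇒ fzvS   [S -> z]
fzvS ⇒ fzvfSvS   [S -> f S v S]
fzvfSvS ⇒ fzvfzvS   [S -> z]
fzvfzvS ⇒ fzvfzvfSvS   [S -> f S v S]
fzvfzvfSvS ⇒ fzvfzvfzvS   [S -> z]
fzvfzvfzvS ⇒ fzvfzvfzvfSvS   [S -> f S v S]
fzvfzvfzvfSvS ⇒ fzvfzvfzvfzvS   [S -> z]
fzvfzvfzvfzvS ⇒ fzvfzvfzvfzvz   [S -> z]

S ⇒ fSvS ⇒ fzvS ⇒ fzvfSvS ⇒ fzvfzvS ⇒ fzvfzvfSvS ⇒ fzvfzvfzvS ⇒ fzvfzvfzvfSvS ⇒ fzvfzvfzvfzvS ⇒ fzvfzvfzvfzvz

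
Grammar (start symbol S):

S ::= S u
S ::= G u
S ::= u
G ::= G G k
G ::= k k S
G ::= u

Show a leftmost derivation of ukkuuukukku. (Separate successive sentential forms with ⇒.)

S ⇒ Gu   [S ::= G u]
Gu ⇒ GGku   [G ::= G G k]
GGku ⇒ uGku   [G ::= u]
uGku ⇒ uGGkku   [G ::= G G k]
uGGkku ⇒ uGGkGkku   [G ::= G G k]
uGGkGkku ⇒ ukkSGkGkku   [G ::= k k S]
ukkSGkGkku ⇒ ukkSuGkGkku   [S ::= S u]
ukkSuGkGkku ⇒ ukkuuGkGkku   [S ::= u]
ukkuuGkGkku ⇒ ukkuuukGkku   [G ::= u]
ukkuuukGkku ⇒ ukkuuukukku   [G ::= u]

S⇒Gu⇒GGku⇒uGku⇒uGGkku⇒uGGkGkku⇒ukkSGkGkku⇒ukkSuGkGkku⇒ukkuuGkGkku⇒ukkuuukGkku⇒ukkuuukukku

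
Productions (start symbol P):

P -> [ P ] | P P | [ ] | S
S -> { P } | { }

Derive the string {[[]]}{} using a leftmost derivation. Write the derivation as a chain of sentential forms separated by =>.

P => PP   [P -> P P]
PP => SP   [P -> S]
SP => {P}P   [S -> { P }]
{P}P => {[P]}P   [P -> [ P ]]
{[P]}P => {[[]]}P   [P -> [ ]]
{[[]]}P => {[[]]}S   [P -> S]
{[[]]}S => {[[]]}{}   [S -> { }]

P => PP => SP => {P}P => {[P]}P => {[[]]}P => {[[]]}S => {[[]]}{}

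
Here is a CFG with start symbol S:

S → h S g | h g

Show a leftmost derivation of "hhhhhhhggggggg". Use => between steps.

S => hSg => hhSgg => hhhSggg => hhhhSgggg => hhhhhSggggg => hhhhhhSgggggg => hhhhhhhggggggg

S => hSg   [S → h S g]
hSg => hhSgg   [S → h S g]
hhSgg => hhhSggg   [S → h S g]
hhhSggg => hhhhSgggg   [S → h S g]
hhhhSgggg => hhhhhSggggg   [S → h S g]
hhhhhSggggg => hhhhhhSgggggg   [S → h S g]
hhhhhhSgggggg => hhhhhhhggggggg   [S → h g]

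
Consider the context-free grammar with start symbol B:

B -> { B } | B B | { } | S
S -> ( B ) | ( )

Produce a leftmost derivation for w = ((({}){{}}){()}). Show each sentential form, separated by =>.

B => S => (B) => (BB) => (SB) => ((B)B) => ((BB)B) => ((SB)B) => (((B)B)B) => ((({})B)B) => ((({}){B})B) => ((({}){{}})B) => ((({}){{}}){B}) => ((({}){{}}){S}) => ((({}){{}}){()})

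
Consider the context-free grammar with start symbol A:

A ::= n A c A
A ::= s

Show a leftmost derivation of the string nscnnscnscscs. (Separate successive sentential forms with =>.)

A => nAcA   [A ::= n A c A]
nAcA => nscA   [A ::= s]
nscA => nscnAcA   [A ::= n A c A]
nscnAcA => nscnnAcAcA   [A ::= n A c A]
nscnnAcAcA => nscnnscAcA   [A ::= s]
nscnnscAcA => nscnnscnAcAcA   [A ::= n A c A]
nscnnscnAcAcA => nscnnscnscAcA   [A ::= s]
nscnnscnscAcA => nscnnscnscscA   [A ::= s]
nscnnscnscscA => nscnnscnscscs   [A ::= s]

A => nAcA => nscA => nscnAcA => nscnnAcAcA => nscnnscAcA => nscnnscnAcAcA => nscnnscnscAcA => nscnnscnscscA => nscnnscnscscs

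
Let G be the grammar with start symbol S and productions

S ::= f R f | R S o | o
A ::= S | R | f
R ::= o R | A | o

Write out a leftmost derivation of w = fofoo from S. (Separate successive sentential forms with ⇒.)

S ⇒ RSo ⇒ ASo ⇒ SSo ⇒ fRfSo ⇒ fofSo ⇒ fofoo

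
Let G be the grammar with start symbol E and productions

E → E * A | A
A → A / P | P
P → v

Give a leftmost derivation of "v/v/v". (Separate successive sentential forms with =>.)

E=>A=>A/P=>A/P/P=>P/P/P=>v/P/P=>v/v/P=>v/v/v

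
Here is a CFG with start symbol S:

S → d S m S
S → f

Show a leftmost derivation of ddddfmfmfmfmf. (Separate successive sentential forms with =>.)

S => dSmS => ddSmSmS => dddSmSmSmS => ddddSmSmSmSmS => ddddfmSmSmSmS => ddddfmfmSmSmS => ddddfmfmfmSmS => ddddfmfmfmfmS => ddddfmfmfmfmf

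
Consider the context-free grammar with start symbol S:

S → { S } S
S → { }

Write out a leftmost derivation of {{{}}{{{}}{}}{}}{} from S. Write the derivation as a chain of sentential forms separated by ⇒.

S ⇒ {S}S ⇒ {{S}S}S ⇒ {{{}}S}S ⇒ {{{}}{S}S}S ⇒ {{{}}{{S}S}S}S ⇒ {{{}}{{{}}S}S}S ⇒ {{{}}{{{}}{}}S}S ⇒ {{{}}{{{}}{}}{}}S ⇒ {{{}}{{{}}{}}{}}{}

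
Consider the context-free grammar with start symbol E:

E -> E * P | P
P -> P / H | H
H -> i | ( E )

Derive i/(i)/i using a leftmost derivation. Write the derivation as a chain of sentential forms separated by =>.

E=>P=>P/H=>P/H/H=>H/H/H=>i/H/H=>i/(E)/H=>i/(P)/H=>i/(H)/H=>i/(i)/H=>i/(i)/i

E => P   [E -> P]
P => P/H   [P -> P / H]
P/H => P/H/H   [P -> P / H]
P/H/H => H/H/H   [P -> H]
H/H/H => i/H/H   [H -> i]
i/H/H => i/(E)/H   [H -> ( E )]
i/(E)/H => i/(P)/H   [E -> P]
i/(P)/H => i/(H)/H   [P -> H]
i/(H)/H => i/(i)/H   [H -> i]
i/(i)/H => i/(i)/i   [H -> i]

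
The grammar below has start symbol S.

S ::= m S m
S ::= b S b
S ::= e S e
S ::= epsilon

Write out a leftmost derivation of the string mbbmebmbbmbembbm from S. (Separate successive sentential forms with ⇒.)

S ⇒ mSm   [S ::= m S m]
mSm ⇒ mbSbm   [S ::= b S b]
mbSbm ⇒ mbbSbbm   [S ::= b S b]
mbbSbbm ⇒ mbbmSmbbm   [S ::= m S m]
mbbmSmbbm ⇒ mbbmeSembbm   [S ::= e S e]
mbbmeSembbm ⇒ mbbmebSbembbm   [S ::= b S b]
mbbmebSbembbm ⇒ mbbmebmSmbembbm   [S ::= m S m]
mbbmebmSmbembbm ⇒ mbbmebmbSbmbembbm   [S ::= b S b]
mbbmebmbSbmbembbm ⇒ mbbmebmbbmbembbm   [S ::= epsilon]

S⇒mSm⇒mbSbm⇒mbbSbbm⇒mbbmSmbbm⇒mbbmeSembbm⇒mbbmebSbembbm⇒mbbmebmSmbembbm⇒mbbmebmbSbmbembbm⇒mbbmebmbbmbembbm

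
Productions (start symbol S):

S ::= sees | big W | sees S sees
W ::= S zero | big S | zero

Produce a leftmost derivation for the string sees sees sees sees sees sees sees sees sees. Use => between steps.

S => sees S sees   [S ::= sees S sees]
sees S sees => sees sees S sees sees   [S ::= sees S sees]
sees sees S sees sees => sees sees sees S sees sees sees   [S ::= sees S sees]
sees sees sees S sees sees sees => sees sees sees sees S sees sees sees sees   [S ::= sees S sees]
sees sees sees sees S sees sees sees sees => sees sees sees sees sees sees sees sees sees   [S ::= sees]

S => sees S sees => sees sees S sees sees => sees sees sees S sees sees sees => sees sees sees sees S sees sees sees sees => sees sees sees sees sees sees sees sees sees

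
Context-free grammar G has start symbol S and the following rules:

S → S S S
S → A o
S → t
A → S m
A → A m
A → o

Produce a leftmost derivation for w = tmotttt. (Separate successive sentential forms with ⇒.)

S⇒SSS⇒SSSSS⇒AoSSSS⇒SmoSSSS⇒tmoSSSS⇒tmotSSS⇒tmottSS⇒tmotttS⇒tmotttt

S ⇒ SSS   [S → S S S]
SSS ⇒ SSSSS   [S → S S S]
SSSSS ⇒ AoSSSS   [S → A o]
AoSSSS ⇒ SmoSSSS   [A → S m]
SmoSSSS ⇒ tmoSSSS   [S → t]
tmoSSSS ⇒ tmotSSS   [S → t]
tmotSSS ⇒ tmottSS   [S → t]
tmottSS ⇒ tmotttS   [S → t]
tmotttS ⇒ tmotttt   [S → t]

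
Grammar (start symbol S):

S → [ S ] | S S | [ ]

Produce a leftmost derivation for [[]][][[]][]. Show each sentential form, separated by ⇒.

S ⇒ SS   [S → S S]
SS ⇒ SSS   [S → S S]
SSS ⇒ [S]SS   [S → [ S ]]
[S]SS ⇒ [[]]SS   [S → [ ]]
[[]]SS ⇒ [[]]SSS   [S → S S]
[[]]SSS ⇒ [[]][]SS   [S → [ ]]
[[]][]SS ⇒ [[]][][S]S   [S → [ S ]]
[[]][][S]S ⇒ [[]][][[]]S   [S → [ ]]
[[]][][[]]S ⇒ [[]][][[]][]   [S → [ ]]

S ⇒ SS ⇒ SSS ⇒ [S]SS ⇒ [[]]SS ⇒ [[]]SSS ⇒ [[]][]SS ⇒ [[]][][S]S ⇒ [[]][][[]]S ⇒ [[]][][[]][]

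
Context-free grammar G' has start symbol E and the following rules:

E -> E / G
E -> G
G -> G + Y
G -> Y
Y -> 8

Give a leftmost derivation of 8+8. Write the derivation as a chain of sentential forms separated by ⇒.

E ⇒ G   [E -> G]
G ⇒ G+Y   [G -> G + Y]
G+Y ⇒ Y+Y   [G -> Y]
Y+Y ⇒ 8+Y   [Y -> 8]
8+Y ⇒ 8+8   [Y -> 8]

E⇒G⇒G+Y⇒Y+Y⇒8+Y⇒8+8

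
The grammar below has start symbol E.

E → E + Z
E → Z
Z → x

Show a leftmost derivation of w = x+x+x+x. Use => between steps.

E=>E+Z=>E+Z+Z=>E+Z+Z+Z=>Z+Z+Z+Z=>x+Z+Z+Z=>x+x+Z+Z=>x+x+x+Z=>x+x+x+x

E => E+Z   [E → E + Z]
E+Z => E+Z+Z   [E → E + Z]
E+Z+Z => E+Z+Z+Z   [E → E + Z]
E+Z+Z+Z => Z+Z+Z+Z   [E → Z]
Z+Z+Z+Z => x+Z+Z+Z   [Z → x]
x+Z+Z+Z => x+x+Z+Z   [Z → x]
x+x+Z+Z => x+x+x+Z   [Z → x]
x+x+x+Z => x+x+x+x   [Z → x]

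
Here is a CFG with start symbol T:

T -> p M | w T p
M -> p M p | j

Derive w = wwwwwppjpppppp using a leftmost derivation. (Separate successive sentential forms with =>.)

T => wTp   [T -> w T p]
wTp => wwTpp   [T -> w T p]
wwTpp => wwwTppp   [T -> w T p]
wwwTppp => wwwwTpppp   [T -> w T p]
wwwwTpppp => wwwwwTppppp   [T -> w T p]
wwwwwTppppp => wwwwwpMppppp   [T -> p M]
wwwwwpMppppp => wwwwwppMpppppp   [M -> p M p]
wwwwwppMpppppp => wwwwwppjpppppp   [M -> j]

T => wTp => wwTpp => wwwTppp => wwwwTpppp => wwwwwTppppp => wwwwwpMppppp => wwwwwppMpppppp => wwwwwppjpppppp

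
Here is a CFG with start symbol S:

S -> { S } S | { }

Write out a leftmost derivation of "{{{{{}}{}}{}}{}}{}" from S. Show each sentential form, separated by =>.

S => {S}S   [S -> { S } S]
{S}S => {{S}S}S   [S -> { S } S]
{{S}S}S => {{{S}S}S}S   [S -> { S } S]
{{{S}S}S}S => {{{{S}S}S}S}S   [S -> { S } S]
{{{{S}S}S}S}S => {{{{{}}S}S}S}S   [S -> { }]
{{{{{}}S}S}S}S => {{{{{}}{}}S}S}S   [S -> { }]
{{{{{}}{}}S}S}S => {{{{{}}{}}{}}S}S   [S -> { }]
{{{{{}}{}}{}}S}S => {{{{{}}{}}{}}{}}S   [S -> { }]
{{{{{}}{}}{}}{}}S => {{{{{}}{}}{}}{}}{}   [S -> { }]

S => {S}S => {{S}S}S => {{{S}S}S}S => {{{{S}S}S}S}S => {{{{{}}S}S}S}S => {{{{{}}{}}S}S}S => {{{{{}}{}}{}}S}S => {{{{{}}{}}{}}{}}S => {{{{{}}{}}{}}{}}{}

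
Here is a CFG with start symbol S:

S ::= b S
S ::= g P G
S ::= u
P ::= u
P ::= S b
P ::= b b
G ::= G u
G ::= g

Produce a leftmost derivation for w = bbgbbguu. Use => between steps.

S => bS   [S ::= b S]
bS => bbS   [S ::= b S]
bbS => bbgPG   [S ::= g P G]
bbgPG => bbgbbG   [P ::= b b]
bbgbbG => bbgbbGu   [G ::= G u]
bbgbbGu => bbgbbGuu   [G ::= G u]
bbgbbGuu => bbgbbguu   [G ::= g]

S=>bS=>bbS=>bbgPG=>bbgbbG=>bbgbbGu=>bbgbbGuu=>bbgbbguu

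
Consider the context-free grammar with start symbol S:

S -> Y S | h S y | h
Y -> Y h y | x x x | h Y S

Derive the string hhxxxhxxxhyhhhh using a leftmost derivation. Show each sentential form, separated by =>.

S=>YS=>hYSS=>hhYSSS=>hhxxxSSS=>hhxxxYSSS=>hhxxxhYSSSS=>hhxxxhYhySSSS=>hhxxxhxxxhySSSS=>hhxxxhxxxhyhSSS=>hhxxxhxxxhyhhSS=>hhxxxhxxxhyhhhS=>hhxxxhxxxhyhhhh

S => YS   [S -> Y S]
YS => hYSS   [Y -> h Y S]
hYSS => hhYSSS   [Y -> h Y S]
hhYSSS => hhxxxSSS   [Y -> x x x]
hhxxxSSS => hhxxxYSSS   [S -> Y S]
hhxxxYSSS => hhxxxhYSSSS   [Y -> h Y S]
hhxxxhYSSSS => hhxxxhYhySSSS   [Y -> Y h y]
hhxxxhYhySSSS => hhxxxhxxxhySSSS   [Y -> x x x]
hhxxxhxxxhySSSS => hhxxxhxxxhyhSSS   [S -> h]
hhxxxhxxxhyhSSS => hhxxxhxxxhyhhSS   [S -> h]
hhxxxhxxxhyhhSS => hhxxxhxxxhyhhhS   [S -> h]
hhxxxhxxxhyhhhS => hhxxxhxxxhyhhhh   [S -> h]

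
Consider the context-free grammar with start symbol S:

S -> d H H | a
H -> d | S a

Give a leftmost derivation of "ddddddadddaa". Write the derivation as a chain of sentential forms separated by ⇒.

S ⇒ dHH   [S -> d H H]
dHH ⇒ ddH   [H -> d]
ddH ⇒ ddSa   [H -> S a]
ddSa ⇒ dddHHa   [S -> d H H]
dddHHa ⇒ dddSaHa   [H -> S a]
dddSaHa ⇒ ddddHHaHa   [S -> d H H]
ddddHHaHa ⇒ dddddHaHa   [H -> d]
dddddHaHa ⇒ ddddddaHa   [H -> d]
ddddddaHa ⇒ ddddddaSaa   [H -> S a]
ddddddaSaa ⇒ ddddddadHHaa   [S -> d H H]
ddddddadHHaa ⇒ ddddddaddHaa   [H -> d]
ddddddaddHaa ⇒ ddddddadddaa   [H -> d]

S ⇒ dHH ⇒ ddH ⇒ ddSa ⇒ dddHHa ⇒ dddSaHa ⇒ ddddHHaHa ⇒ dddddHaHa ⇒ ddddddaHa ⇒ ddddddaSaa ⇒ ddddddadHHaa ⇒ ddddddaddHaa ⇒ ddddddadddaa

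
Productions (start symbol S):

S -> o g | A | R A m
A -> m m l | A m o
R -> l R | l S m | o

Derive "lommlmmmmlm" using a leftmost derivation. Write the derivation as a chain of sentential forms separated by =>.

S => RAm   [S -> R A m]
RAm => lSmAm   [R -> l S m]
lSmAm => lRAmmAm   [S -> R A m]
lRAmmAm => loAmmAm   [R -> o]
loAmmAm => lommlmmAm   [A -> m m l]
lommlmmAm => lommlmmmmlm   [A -> m m l]

S => RAm => lSmAm => lRAmmAm => loAmmAm => lommlmmAm => lommlmmmmlm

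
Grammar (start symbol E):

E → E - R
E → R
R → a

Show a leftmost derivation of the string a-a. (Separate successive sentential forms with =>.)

E => E-R   [E → E - R]
E-R => R-R   [E → R]
R-R => a-R   [R → a]
a-R => a-a   [R → a]

E => E-R => R-R => a-R => a-a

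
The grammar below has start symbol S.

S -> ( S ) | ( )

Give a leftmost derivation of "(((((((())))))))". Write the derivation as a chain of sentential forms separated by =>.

S => (S)   [S -> ( S )]
(S) => ((S))   [S -> ( S )]
((S)) => (((S)))   [S -> ( S )]
(((S))) => ((((S))))   [S -> ( S )]
((((S)))) => (((((S)))))   [S -> ( S )]
(((((S))))) => ((((((S))))))   [S -> ( S )]
((((((S)))))) => (((((((S)))))))   [S -> ( S )]
(((((((S))))))) => (((((((())))))))   [S -> ( )]

S => (S) => ((S)) => (((S))) => ((((S)))) => (((((S))))) => ((((((S)))))) => (((((((S))))))) => (((((((())))))))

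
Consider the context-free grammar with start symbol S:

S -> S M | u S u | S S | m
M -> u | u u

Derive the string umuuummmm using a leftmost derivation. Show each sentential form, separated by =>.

S => SS   [S -> S S]
SS => SSS   [S -> S S]
SSS => SSSS   [S -> S S]
SSSS => SSSSS   [S -> S S]
SSSSS => SMSSSS   [S -> S M]
SMSSSS => uSuMSSSS   [S -> u S u]
uSuMSSSS => umuMSSSS   [S -> m]
umuMSSSS => umuuuSSSS   [M -> u u]
umuuuSSSS => umuuumSSS   [S -> m]
umuuumSSS => umuuummSS   [S -> m]
umuuummSS => umuuummmS   [S -> m]
umuuummmS => umuuummmm   [S -> m]

S=>SS=>SSS=>SSSS=>SSSSS=>SMSSSS=>uSuMSSSS=>umuMSSSS=>umuuuSSSS=>umuuumSSS=>umuuummSS=>umuuummmS=>umuuummmm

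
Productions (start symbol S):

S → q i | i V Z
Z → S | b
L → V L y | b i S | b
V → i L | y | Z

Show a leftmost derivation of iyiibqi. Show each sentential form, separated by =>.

S=>iVZ=>iyZ=>iyS=>iyiVZ=>iyiiLZ=>iyiibZ=>iyiibS=>iyiibqi

S => iVZ   [S → i V Z]
iVZ => iyZ   [V → y]
iyZ => iyS   [Z → S]
iyS => iyiVZ   [S → i V Z]
iyiVZ => iyiiLZ   [V → i L]
iyiiLZ => iyiibZ   [L → b]
iyiibZ => iyiibS   [Z → S]
iyiibS => iyiibqi   [S → q i]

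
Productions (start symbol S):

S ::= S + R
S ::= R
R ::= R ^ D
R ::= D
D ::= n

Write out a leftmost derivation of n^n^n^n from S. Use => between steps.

S => R   [S ::= R]
R => R^D   [R ::= R ^ D]
R^D => R^D^D   [R ::= R ^ D]
R^D^D => R^D^D^D   [R ::= R ^ D]
R^D^D^D => D^D^D^D   [R ::= D]
D^D^D^D => n^D^D^D   [D ::= n]
n^D^D^D => n^n^D^D   [D ::= n]
n^n^D^D => n^n^n^D   [D ::= n]
n^n^n^D => n^n^n^n   [D ::= n]

S => R => R^D => R^D^D => R^D^D^D => D^D^D^D => n^D^D^D => n^n^D^D => n^n^n^D => n^n^n^n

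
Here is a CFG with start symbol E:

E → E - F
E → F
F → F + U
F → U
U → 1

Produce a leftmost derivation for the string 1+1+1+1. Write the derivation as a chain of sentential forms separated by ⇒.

E ⇒ F ⇒ F+U ⇒ F+U+U ⇒ F+U+U+U ⇒ U+U+U+U ⇒ 1+U+U+U ⇒ 1+1+U+U ⇒ 1+1+1+U ⇒ 1+1+1+1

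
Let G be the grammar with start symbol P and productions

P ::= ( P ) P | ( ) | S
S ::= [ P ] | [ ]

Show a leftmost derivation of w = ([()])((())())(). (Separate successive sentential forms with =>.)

P=>(P)P=>(S)P=>([P])P=>([()])P=>([()])(P)P=>([()])((P)P)P=>([()])((())P)P=>([()])((())())P=>([()])((())())()

P => (P)P   [P ::= ( P ) P]
(P)P => (S)P   [P ::= S]
(S)P => ([P])P   [S ::= [ P ]]
([P])P => ([()])P   [P ::= ( )]
([()])P => ([()])(P)P   [P ::= ( P ) P]
([()])(P)P => ([()])((P)P)P   [P ::= ( P ) P]
([()])((P)P)P => ([()])((())P)P   [P ::= ( )]
([()])((())P)P => ([()])((())())P   [P ::= ( )]
([()])((())())P => ([()])((())())()   [P ::= ( )]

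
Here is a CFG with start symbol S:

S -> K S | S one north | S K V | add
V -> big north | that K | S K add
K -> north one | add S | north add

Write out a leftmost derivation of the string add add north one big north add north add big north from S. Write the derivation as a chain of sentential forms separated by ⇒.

S ⇒ S K V ⇒ K S K V ⇒ add S S K V ⇒ add S K V S K V ⇒ add add K V S K V ⇒ add add north one V S K V ⇒ add add north one big north S K V ⇒ add add north one big north add K V ⇒ add add north one big north add north add V ⇒ add add north one big north add north add big north

S ⇒ S K V   [S -> S K V]
S K V ⇒ K S K V   [S -> K S]
K S K V ⇒ add S S K V   [K -> add S]
add S S K V ⇒ add S K V S K V   [S -> S K V]
add S K V S K V ⇒ add add K V S K V   [S -> add]
add add K V S K V ⇒ add add north one V S K V   [K -> north one]
add add north one V S K V ⇒ add add north one big north S K V   [V -> big north]
add add north one big north S K V ⇒ add add north one big north add K V   [S -> add]
add add north one big north add K V ⇒ add add north one big north add north add V   [K -> north add]
add add north one big north add north add V ⇒ add add north one big north add north add big north   [V -> big north]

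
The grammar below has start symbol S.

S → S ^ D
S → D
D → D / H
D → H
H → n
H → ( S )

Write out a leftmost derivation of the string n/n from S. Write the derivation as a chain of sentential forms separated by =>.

S => D => D/H => H/H => n/H => n/n

S => D   [S → D]
D => D/H   [D → D / H]
D/H => H/H   [D → H]
H/H => n/H   [H → n]
n/H => n/n   [H → n]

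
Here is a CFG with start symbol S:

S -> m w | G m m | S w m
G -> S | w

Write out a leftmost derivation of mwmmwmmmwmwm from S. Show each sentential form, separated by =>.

S => Swm   [S -> S w m]
Swm => Swmwm   [S -> S w m]
Swmwm => Gmmwmwm   [S -> G m m]
Gmmwmwm => Smmwmwm   [G -> S]
Smmwmwm => Swmmmwmwm   [S -> S w m]
Swmmmwmwm => Gmmwmmmwmwm   [S -> G m m]
Gmmwmmmwmwm => Smmwmmmwmwm   [G -> S]
Smmwmmmwmwm => mwmmwmmmwmwm   [S -> m w]

S => Swm => Swmwm => Gmmwmwm => Smmwmwm => Swmmmwmwm => Gmmwmmmwmwm => Smmwmmmwmwm => mwmmwmmmwmwm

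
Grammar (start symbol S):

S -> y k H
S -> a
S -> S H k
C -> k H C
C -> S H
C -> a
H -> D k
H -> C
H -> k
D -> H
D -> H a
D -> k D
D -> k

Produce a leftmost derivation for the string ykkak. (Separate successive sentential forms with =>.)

S => SHk => ykHHk => ykkHk => ykkCk => ykkak

S => SHk   [S -> S H k]
SHk => ykHHk   [S -> y k H]
ykHHk => ykkHk   [H -> k]
ykkHk => ykkCk   [H -> C]
ykkCk => ykkak   [C -> a]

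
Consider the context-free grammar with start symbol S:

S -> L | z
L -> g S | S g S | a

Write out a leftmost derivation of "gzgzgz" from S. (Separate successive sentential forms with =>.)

S => L   [S -> L]
L => SgS   [L -> S g S]
SgS => LgS   [S -> L]
LgS => gSgS   [L -> g S]
gSgS => gLgS   [S -> L]
gLgS => gSgSgS   [L -> S g S]
gSgSgS => gzgSgS   [S -> z]
gzgSgS => gzgzgS   [S -> z]
gzgzgS => gzgzgz   [S -> z]

S => L => SgS => LgS => gSgS => gLgS => gSgSgS => gzgSgS => gzgzgS => gzgzgz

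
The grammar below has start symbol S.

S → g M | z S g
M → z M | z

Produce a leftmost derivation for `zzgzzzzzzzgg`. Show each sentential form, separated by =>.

S=>zSg=>zzSgg=>zzgMgg=>zzgzMgg=>zzgzzMgg=>zzgzzzMgg=>zzgzzzzMgg=>zzgzzzzzMgg=>zzgzzzzzzMgg=>zzgzzzzzzzgg

S => zSg   [S → z S g]
zSg => zzSgg   [S → z S g]
zzSgg => zzgMgg   [S → g M]
zzgMgg => zzgzMgg   [M → z M]
zzgzMgg => zzgzzMgg   [M → z M]
zzgzzMgg => zzgzzzMgg   [M → z M]
zzgzzzMgg => zzgzzzzMgg   [M → z M]
zzgzzzzMgg => zzgzzzzzMgg   [M → z M]
zzgzzzzzMgg => zzgzzzzzzMgg   [M → z M]
zzgzzzzzzMgg => zzgzzzzzzzgg   [M → z]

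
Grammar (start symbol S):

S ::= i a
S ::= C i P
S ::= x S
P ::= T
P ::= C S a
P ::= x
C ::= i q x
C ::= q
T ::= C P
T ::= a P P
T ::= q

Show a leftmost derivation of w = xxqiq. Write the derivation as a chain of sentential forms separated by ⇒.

S ⇒ xS ⇒ xxS ⇒ xxCiP ⇒ xxqiP ⇒ xxqiT ⇒ xxqiq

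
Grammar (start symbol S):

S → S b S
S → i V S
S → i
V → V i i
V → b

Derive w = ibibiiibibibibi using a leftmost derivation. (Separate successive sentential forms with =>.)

S => iVS   [S → i V S]
iVS => ibS   [V → b]
ibS => ibSbS   [S → S b S]
ibSbS => ibSbSbS   [S → S b S]
ibSbSbS => ibiVSbSbS   [S → i V S]
ibiVSbSbS => ibiViiSbSbS   [V → V i i]
ibiViiSbSbS => ibibiiSbSbS   [V → b]
ibibiiSbSbS => ibibiiibSbS   [S → i]
ibibiiibSbS => ibibiiibSbSbS   [S → S b S]
ibibiiibSbSbS => ibibiiibSbSbSbS   [S → S b S]
ibibiiibSbSbSbS => ibibiiibibSbSbS   [S → i]
ibibiiibibSbSbS => ibibiiibibibSbS   [S → i]
ibibiiibibibSbS => ibibiiibibibibS   [S → i]
ibibiiibibibibS => ibibiiibibibibi   [S → i]

S => iVS => ibS => ibSbS => ibSbSbS => ibiVSbSbS => ibiViiSbSbS => ibibiiSbSbS => ibibiiibSbS => ibibiiibSbSbS => ibibiiibSbSbSbS => ibibiiibibSbSbS => ibibiiibibibSbS => ibibiiibibibibS => ibibiiibibibibi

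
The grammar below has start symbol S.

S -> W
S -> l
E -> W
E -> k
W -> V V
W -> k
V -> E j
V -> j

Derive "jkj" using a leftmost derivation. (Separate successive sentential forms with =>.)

S=>W=>VV=>jV=>jEj=>jkj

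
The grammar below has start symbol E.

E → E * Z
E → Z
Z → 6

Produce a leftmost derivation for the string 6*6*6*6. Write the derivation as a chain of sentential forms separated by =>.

E => E*Z   [E → E * Z]
E*Z => E*Z*Z   [E → E * Z]
E*Z*Z => E*Z*Z*Z   [E → E * Z]
E*Z*Z*Z => Z*Z*Z*Z   [E → Z]
Z*Z*Z*Z => 6*Z*Z*Z   [Z → 6]
6*Z*Z*Z => 6*6*Z*Z   [Z → 6]
6*6*Z*Z => 6*6*6*Z   [Z → 6]
6*6*6*Z => 6*6*6*6   [Z → 6]

E=>E*Z=>E*Z*Z=>E*Z*Z*Z=>Z*Z*Z*Z=>6*Z*Z*Z=>6*6*Z*Z=>6*6*6*Z=>6*6*6*6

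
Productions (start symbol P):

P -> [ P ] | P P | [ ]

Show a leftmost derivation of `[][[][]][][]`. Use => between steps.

P=>PP=>PPP=>PPPP=>[]PPP=>[][P]PP=>[][PP]PP=>[][[]P]PP=>[][[][]]PP=>[][[][]][]P=>[][[][]][][]

P => PP   [P -> P P]
PP => PPP   [P -> P P]
PPP => PPPP   [P -> P P]
PPPP => []PPP   [P -> [ ]]
[]PPP => [][P]PP   [P -> [ P ]]
[][P]PP => [][PP]PP   [P -> P P]
[][PP]PP => [][[]P]PP   [P -> [ ]]
[][[]P]PP => [][[][]]PP   [P -> [ ]]
[][[][]]PP => [][[][]][]P   [P -> [ ]]
[][[][]][]P => [][[][]][][]   [P -> [ ]]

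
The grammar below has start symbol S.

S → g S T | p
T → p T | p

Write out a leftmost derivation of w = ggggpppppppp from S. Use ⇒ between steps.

S ⇒ gST ⇒ ggSTT ⇒ gggSTTT ⇒ ggggSTTTT ⇒ ggggpTTTT ⇒ ggggppTTTT ⇒ ggggpppTTTT ⇒ ggggppppTTTT ⇒ ggggpppppTTT ⇒ ggggppppppTT ⇒ ggggpppppppT ⇒ ggggpppppppp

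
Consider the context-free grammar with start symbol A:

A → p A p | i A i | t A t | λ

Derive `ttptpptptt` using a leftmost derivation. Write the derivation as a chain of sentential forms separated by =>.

A => tAt => ttAtt => ttpAptt => ttptAtptt => ttptpAptptt => ttptpptptt

A => tAt   [A → t A t]
tAt => ttAtt   [A → t A t]
ttAtt => ttpAptt   [A → p A p]
ttpAptt => ttptAtptt   [A → t A t]
ttptAtptt => ttptpAptptt   [A → p A p]
ttptpAptptt => ttptpptptt   [A → λ]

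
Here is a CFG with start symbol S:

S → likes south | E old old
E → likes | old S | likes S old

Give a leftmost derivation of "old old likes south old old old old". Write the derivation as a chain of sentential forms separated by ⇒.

S ⇒ E old old ⇒ old S old old ⇒ old E old old old old ⇒ old old S old old old old ⇒ old old likes south old old old old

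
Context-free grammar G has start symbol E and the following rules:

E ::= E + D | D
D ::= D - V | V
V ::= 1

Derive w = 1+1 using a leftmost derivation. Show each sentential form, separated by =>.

E => E+D   [E ::= E + D]
E+D => D+D   [E ::= D]
D+D => V+D   [D ::= V]
V+D => 1+D   [V ::= 1]
1+D => 1+V   [D ::= V]
1+V => 1+1   [V ::= 1]

E => E+D => D+D => V+D => 1+D => 1+V => 1+1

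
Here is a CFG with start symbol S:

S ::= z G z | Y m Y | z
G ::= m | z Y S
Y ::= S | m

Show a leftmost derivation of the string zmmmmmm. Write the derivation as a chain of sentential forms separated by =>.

S => YmY => SmY => zmY => zmS => zmYmY => zmSmY => zmYmYmY => zmmmYmY => zmmmmmY => zmmmmmm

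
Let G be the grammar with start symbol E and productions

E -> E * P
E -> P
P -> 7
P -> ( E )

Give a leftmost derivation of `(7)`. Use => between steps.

E => P   [E -> P]
P => (E)   [P -> ( E )]
(E) => (P)   [E -> P]
(P) => (7)   [P -> 7]

E => P => (E) => (P) => (7)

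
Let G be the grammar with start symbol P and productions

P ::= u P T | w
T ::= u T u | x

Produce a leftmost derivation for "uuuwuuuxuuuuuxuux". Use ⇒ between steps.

P ⇒ uPT   [P ::= u P T]
uPT ⇒ uuPTT   [P ::= u P T]
uuPTT ⇒ uuuPTTT   [P ::= u P T]
uuuPTTT ⇒ uuuwTTT   [P ::= w]
uuuwTTT ⇒ uuuwuTuTT   [T ::= u T u]
uuuwuTuTT ⇒ uuuwuuTuuTT   [T ::= u T u]
uuuwuuTuuTT ⇒ uuuwuuuTuuuTT   [T ::= u T u]
uuuwuuuTuuuTT ⇒ uuuwuuuxuuuTT   [T ::= x]
uuuwuuuxuuuTT ⇒ uuuwuuuxuuuuTuT   [T ::= u T u]
uuuwuuuxuuuuTuT ⇒ uuuwuuuxuuuuuTuuT   [T ::= u T u]
uuuwuuuxuuuuuTuuT ⇒ uuuwuuuxuuuuuxuuT   [T ::= x]
uuuwuuuxuuuuuxuuT ⇒ uuuwuuuxuuuuuxuux   [T ::= x]

P ⇒ uPT ⇒ uuPTT ⇒ uuuPTTT ⇒ uuuwTTT ⇒ uuuwuTuTT ⇒ uuuwuuTuuTT ⇒ uuuwuuuTuuuTT ⇒ uuuwuuuxuuuTT ⇒ uuuwuuuxuuuuTuT ⇒ uuuwuuuxuuuuuTuuT ⇒ uuuwuuuxuuuuuxuuT ⇒ uuuwuuuxuuuuuxuux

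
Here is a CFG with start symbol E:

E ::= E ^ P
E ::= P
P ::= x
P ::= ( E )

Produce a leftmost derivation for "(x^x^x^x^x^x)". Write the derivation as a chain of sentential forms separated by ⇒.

E ⇒ P   [E ::= P]
P ⇒ (E)   [P ::= ( E )]
(E) ⇒ (E^P)   [E ::= E ^ P]
(E^P) ⇒ (E^P^P)   [E ::= E ^ P]
(E^P^P) ⇒ (E^P^P^P)   [E ::= E ^ P]
(E^P^P^P) ⇒ (E^P^P^P^P)   [E ::= E ^ P]
(E^P^P^P^P) ⇒ (E^P^P^P^P^P)   [E ::= E ^ P]
(E^P^P^P^P^P) ⇒ (P^P^P^P^P^P)   [E ::= P]
(P^P^P^P^P^P) ⇒ (x^P^P^P^P^P)   [P ::= x]
(x^P^P^P^P^P) ⇒ (x^x^P^P^P^P)   [P ::= x]
(x^x^P^P^P^P) ⇒ (x^x^x^P^P^P)   [P ::= x]
(x^x^x^P^P^P) ⇒ (x^x^x^x^P^P)   [P ::= x]
(x^x^x^x^P^P) ⇒ (x^x^x^x^x^P)   [P ::= x]
(x^x^x^x^x^P) ⇒ (x^x^x^x^x^x)   [P ::= x]

E⇒P⇒(E)⇒(E^P)⇒(E^P^P)⇒(E^P^P^P)⇒(E^P^P^P^P)⇒(E^P^P^P^P^P)⇒(P^P^P^P^P^P)⇒(x^P^P^P^P^P)⇒(x^x^P^P^P^P)⇒(x^x^x^P^P^P)⇒(x^x^x^x^P^P)⇒(x^x^x^x^x^P)⇒(x^x^x^x^x^x)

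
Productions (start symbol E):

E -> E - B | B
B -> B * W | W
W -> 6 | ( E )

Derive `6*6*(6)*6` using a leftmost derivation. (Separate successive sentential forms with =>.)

E => B => B*W => B*W*W => B*W*W*W => W*W*W*W => 6*W*W*W => 6*6*W*W => 6*6*(E)*W => 6*6*(B)*W => 6*6*(W)*W => 6*6*(6)*W => 6*6*(6)*6

E => B   [E -> B]
B => B*W   [B -> B * W]
B*W => B*W*W   [B -> B * W]
B*W*W => B*W*W*W   [B -> B * W]
B*W*W*W => W*W*W*W   [B -> W]
W*W*W*W => 6*W*W*W   [W -> 6]
6*W*W*W => 6*6*W*W   [W -> 6]
6*6*W*W => 6*6*(E)*W   [W -> ( E )]
6*6*(E)*W => 6*6*(B)*W   [E -> B]
6*6*(B)*W => 6*6*(W)*W   [B -> W]
6*6*(W)*W => 6*6*(6)*W   [W -> 6]
6*6*(6)*W => 6*6*(6)*6   [W -> 6]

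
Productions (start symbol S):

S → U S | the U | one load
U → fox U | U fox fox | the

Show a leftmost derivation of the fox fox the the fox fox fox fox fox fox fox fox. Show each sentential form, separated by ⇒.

S ⇒ U S ⇒ U fox fox S ⇒ the fox fox S ⇒ the fox fox the U ⇒ the fox fox the U fox fox ⇒ the fox fox the U fox fox fox fox ⇒ the fox fox the U fox fox fox fox fox fox ⇒ the fox fox the U fox fox fox fox fox fox fox fox ⇒ the fox fox the the fox fox fox fox fox fox fox fox

S ⇒ U S   [S → U S]
U S ⇒ U fox fox S   [U → U fox fox]
U fox fox S ⇒ the fox fox S   [U → the]
the fox fox S ⇒ the fox fox the U   [S → the U]
the fox fox the U ⇒ the fox fox the U fox fox   [U → U fox fox]
the fox fox the U fox fox ⇒ the fox fox the U fox fox fox fox   [U → U fox fox]
the fox fox the U fox fox fox fox ⇒ the fox fox the U fox fox fox fox fox fox   [U → U fox fox]
the fox fox the U fox fox fox fox fox fox ⇒ the fox fox the U fox fox fox fox fox fox fox fox   [U → U fox fox]
the fox fox the U fox fox fox fox fox fox fox fox ⇒ the fox fox the the fox fox fox fox fox fox fox fox   [U → the]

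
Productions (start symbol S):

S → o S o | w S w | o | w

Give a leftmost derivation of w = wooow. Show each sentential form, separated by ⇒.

S ⇒ wSw   [S → w S w]
wSw ⇒ woSow   [S → o S o]
woSow ⇒ wooow   [S → o]

S ⇒ wSw ⇒ woSow ⇒ wooow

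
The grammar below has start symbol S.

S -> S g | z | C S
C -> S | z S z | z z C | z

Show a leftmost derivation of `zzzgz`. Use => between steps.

S => CS => SS => CSS => SSS => zSS => zCSS => zzSS => zzSgS => zzzgS => zzzgz

S => CS   [S -> C S]
CS => SS   [C -> S]
SS => CSS   [S -> C S]
CSS => SSS   [C -> S]
SSS => zSS   [S -> z]
zSS => zCSS   [S -> C S]
zCSS => zzSS   [C -> z]
zzSS => zzSgS   [S -> S g]
zzSgS => zzzgS   [S -> z]
zzzgS => zzzgz   [S -> z]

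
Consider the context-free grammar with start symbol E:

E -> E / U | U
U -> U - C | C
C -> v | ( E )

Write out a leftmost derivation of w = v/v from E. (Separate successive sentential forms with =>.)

E => E/U   [E -> E / U]
E/U => U/U   [E -> U]
U/U => C/U   [U -> C]
C/U => v/U   [C -> v]
v/U => v/C   [U -> C]
v/C => v/v   [C -> v]

E=>E/U=>U/U=>C/U=>v/U=>v/C=>v/v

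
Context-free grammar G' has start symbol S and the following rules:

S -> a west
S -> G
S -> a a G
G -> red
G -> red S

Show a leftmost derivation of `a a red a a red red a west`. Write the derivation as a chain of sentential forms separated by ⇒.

S ⇒ a a G ⇒ a a red S ⇒ a a red a a G ⇒ a a red a a red S ⇒ a a red a a red G ⇒ a a red a a red red S ⇒ a a red a a red red a west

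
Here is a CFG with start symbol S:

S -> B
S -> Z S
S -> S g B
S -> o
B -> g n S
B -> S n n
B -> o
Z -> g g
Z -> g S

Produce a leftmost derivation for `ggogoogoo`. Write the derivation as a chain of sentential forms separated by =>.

S=>ZS=>gSS=>gSgBS=>gZSgBS=>ggSSgBS=>ggSgBSgBS=>ggBgBSgBS=>ggogBSgBS=>ggogoSgBS=>ggogoogBS=>ggogoogoS=>ggogoogoo

S => ZS   [S -> Z S]
ZS => gSS   [Z -> g S]
gSS => gSgBS   [S -> S g B]
gSgBS => gZSgBS   [S -> Z S]
gZSgBS => ggSSgBS   [Z -> g S]
ggSSgBS => ggSgBSgBS   [S -> S g B]
ggSgBSgBS => ggBgBSgBS   [S -> B]
ggBgBSgBS => ggogBSgBS   [B -> o]
ggogBSgBS => ggogoSgBS   [B -> o]
ggogoSgBS => ggogoogBS   [S -> o]
ggogoogBS => ggogoogoS   [B -> o]
ggogoogoS => ggogoogoo   [S -> o]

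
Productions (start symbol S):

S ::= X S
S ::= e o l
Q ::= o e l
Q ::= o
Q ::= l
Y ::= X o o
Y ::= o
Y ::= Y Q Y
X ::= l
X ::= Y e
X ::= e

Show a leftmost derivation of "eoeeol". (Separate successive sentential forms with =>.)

S => XS => eS => eXS => eYeS => eoeS => eoeeol

S => XS   [S ::= X S]
XS => eS   [X ::= e]
eS => eXS   [S ::= X S]
eXS => eYeS   [X ::= Y e]
eYeS => eoeS   [Y ::= o]
eoeS => eoeeol   [S ::= e o l]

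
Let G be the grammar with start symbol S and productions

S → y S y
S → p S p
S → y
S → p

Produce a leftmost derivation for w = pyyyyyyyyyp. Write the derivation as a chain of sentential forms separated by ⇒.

S ⇒ pSp ⇒ pySyp ⇒ pyySyyp ⇒ pyyySyyyp ⇒ pyyyySyyyyp ⇒ pyyyyyyyyyp

S ⇒ pSp   [S → p S p]
pSp ⇒ pySyp   [S → y S y]
pySyp ⇒ pyySyyp   [S → y S y]
pyySyyp ⇒ pyyySyyyp   [S → y S y]
pyyySyyyp ⇒ pyyyySyyyyp   [S → y S y]
pyyyySyyyyp ⇒ pyyyyyyyyyp   [S → y]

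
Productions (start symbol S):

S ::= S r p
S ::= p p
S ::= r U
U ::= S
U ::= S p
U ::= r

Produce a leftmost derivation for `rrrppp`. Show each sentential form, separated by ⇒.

S⇒rU⇒rS⇒rrU⇒rrSp⇒rrrUp⇒rrrSp⇒rrrppp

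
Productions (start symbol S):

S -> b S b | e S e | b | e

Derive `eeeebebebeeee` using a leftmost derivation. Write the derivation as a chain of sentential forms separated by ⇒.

S⇒eSe⇒eeSee⇒eeeSeee⇒eeeeSeeee⇒eeeebSbeeee⇒eeeebeSebeeee⇒eeeebebebeeee

S ⇒ eSe   [S -> e S e]
eSe ⇒ eeSee   [S -> e S e]
eeSee ⇒ eeeSeee   [S -> e S e]
eeeSeee ⇒ eeeeSeeee   [S -> e S e]
eeeeSeeee ⇒ eeeebSbeeee   [S -> b S b]
eeeebSbeeee ⇒ eeeebeSebeeee   [S -> e S e]
eeeebeSebeeee ⇒ eeeebebebeeee   [S -> b]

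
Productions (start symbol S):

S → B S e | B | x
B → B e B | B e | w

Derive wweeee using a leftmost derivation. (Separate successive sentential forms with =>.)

S => BSe => wSe => wBe => wBee => wBeee => wBeeee => wweeee

S => BSe   [S → B S e]
BSe => wSe   [B → w]
wSe => wBe   [S → B]
wBe => wBee   [B → B e]
wBee => wBeee   [B → B e]
wBeee => wBeeee   [B → B e]
wBeeee => wweeee   [B → w]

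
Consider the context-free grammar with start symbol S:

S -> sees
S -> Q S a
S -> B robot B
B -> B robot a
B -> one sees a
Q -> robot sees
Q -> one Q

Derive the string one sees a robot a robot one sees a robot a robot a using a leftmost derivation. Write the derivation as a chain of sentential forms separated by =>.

S => B robot B => B robot a robot B => one sees a robot a robot B => one sees a robot a robot B robot a => one sees a robot a robot B robot a robot a => one sees a robot a robot one sees a robot a robot a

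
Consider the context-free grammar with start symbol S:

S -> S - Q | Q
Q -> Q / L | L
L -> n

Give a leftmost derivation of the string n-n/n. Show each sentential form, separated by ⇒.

S⇒S-Q⇒Q-Q⇒L-Q⇒n-Q⇒n-Q/L⇒n-L/L⇒n-n/L⇒n-n/n

S ⇒ S-Q   [S -> S - Q]
S-Q ⇒ Q-Q   [S -> Q]
Q-Q ⇒ L-Q   [Q -> L]
L-Q ⇒ n-Q   [L -> n]
n-Q ⇒ n-Q/L   [Q -> Q / L]
n-Q/L ⇒ n-L/L   [Q -> L]
n-L/L ⇒ n-n/L   [L -> n]
n-n/L ⇒ n-n/n   [L -> n]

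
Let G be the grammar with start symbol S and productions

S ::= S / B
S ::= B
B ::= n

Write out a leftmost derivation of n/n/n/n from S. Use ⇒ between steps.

S ⇒ S/B ⇒ S/B/B ⇒ S/B/B/B ⇒ B/B/B/B ⇒ n/B/B/B ⇒ n/n/B/B ⇒ n/n/n/B ⇒ n/n/n/n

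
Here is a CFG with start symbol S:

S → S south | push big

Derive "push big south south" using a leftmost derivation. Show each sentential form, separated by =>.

S => S south   [S → S south]
S south => S south south   [S → S south]
S south south => push big south south   [S → push big]

S => S south => S south south => push big south south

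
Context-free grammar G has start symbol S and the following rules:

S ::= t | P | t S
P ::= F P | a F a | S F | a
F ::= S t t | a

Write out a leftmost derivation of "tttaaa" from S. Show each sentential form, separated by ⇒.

S ⇒ tS   [S ::= t S]
tS ⇒ ttS   [S ::= t S]
ttS ⇒ ttP   [S ::= P]
ttP ⇒ ttSF   [P ::= S F]
ttSF ⇒ tttSF   [S ::= t S]
tttSF ⇒ tttPF   [S ::= P]
tttPF ⇒ tttFPF   [P ::= F P]
tttFPF ⇒ tttaPF   [F ::= a]
tttaPF ⇒ tttaaF   [P ::= a]
tttaaF ⇒ tttaaa   [F ::= a]

S ⇒ tS ⇒ ttS ⇒ ttP ⇒ ttSF ⇒ tttSF ⇒ tttPF ⇒ tttFPF ⇒ tttaPF ⇒ tttaaF ⇒ tttaaa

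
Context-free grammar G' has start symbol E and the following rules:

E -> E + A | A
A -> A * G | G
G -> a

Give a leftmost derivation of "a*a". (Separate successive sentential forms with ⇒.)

E ⇒ A ⇒ A*G ⇒ G*G ⇒ a*G ⇒ a*a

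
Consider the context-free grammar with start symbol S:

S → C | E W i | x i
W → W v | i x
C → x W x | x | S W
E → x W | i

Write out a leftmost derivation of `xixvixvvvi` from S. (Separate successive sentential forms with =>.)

S => EWi => xWWi => xWvWi => xixvWi => xixvWvi => xixvWvvi => xixvWvvvi => xixvixvvvi

S => EWi   [S → E W i]
EWi => xWWi   [E → x W]
xWWi => xWvWi   [W → W v]
xWvWi => xixvWi   [W → i x]
xixvWi => xixvWvi   [W → W v]
xixvWvi => xixvWvvi   [W → W v]
xixvWvvi => xixvWvvvi   [W → W v]
xixvWvvvi => xixvixvvvi   [W → i x]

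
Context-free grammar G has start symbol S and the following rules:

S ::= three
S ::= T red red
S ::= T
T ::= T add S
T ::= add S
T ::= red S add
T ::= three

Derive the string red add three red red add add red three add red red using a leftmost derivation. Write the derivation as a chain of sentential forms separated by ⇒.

S ⇒ T red red   [S ::= T red red]
T red red ⇒ T add S red red   [T ::= T add S]
T add S red red ⇒ red S add add S red red   [T ::= red S add]
red S add add S red red ⇒ red T add add S red red   [S ::= T]
red T add add S red red ⇒ red add S add add S red red   [T ::= add S]
red add S add add S red red ⇒ red add T red red add add S red red   [S ::= T red red]
red add T red red add add S red red ⇒ red add three red red add add S red red   [T ::= three]
red add three red red add add S red red ⇒ red add three red red add add T red red   [S ::= T]
red add three red red add add T red red ⇒ red add three red red add add red S add red red   [T ::= red S add]
red add three red red add add red S add red red ⇒ red add three red red add add red T add red red   [S ::= T]
red add three red red add add red T add red red ⇒ red add three red red add add red three add red red   [T ::= three]

S ⇒ T red red ⇒ T add S red red ⇒ red S add add S red red ⇒ red T add add S red red ⇒ red add S add add S red red ⇒ red add T red red add add S red red ⇒ red add three red red add add S red red ⇒ red add three red red add add T red red ⇒ red add three red red add add red S add red red ⇒ red add three red red add add red T add red red ⇒ red add three red red add add red three add red red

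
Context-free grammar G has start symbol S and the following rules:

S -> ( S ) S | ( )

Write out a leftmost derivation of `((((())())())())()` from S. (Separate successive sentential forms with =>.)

S => (S)S   [S -> ( S ) S]
(S)S => ((S)S)S   [S -> ( S ) S]
((S)S)S => (((S)S)S)S   [S -> ( S ) S]
(((S)S)S)S => ((((S)S)S)S)S   [S -> ( S ) S]
((((S)S)S)S)S => ((((())S)S)S)S   [S -> ( )]
((((())S)S)S)S => ((((())())S)S)S   [S -> ( )]
((((())())S)S)S => ((((())())())S)S   [S -> ( )]
((((())())())S)S => ((((())())())())S   [S -> ( )]
((((())())())())S => ((((())())())())()   [S -> ( )]

S => (S)S => ((S)S)S => (((S)S)S)S => ((((S)S)S)S)S => ((((())S)S)S)S => ((((())())S)S)S => ((((())())())S)S => ((((())())())())S => ((((())())())())()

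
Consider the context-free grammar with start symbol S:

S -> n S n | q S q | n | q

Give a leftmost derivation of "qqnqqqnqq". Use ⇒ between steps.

S ⇒ qSq ⇒ qqSqq ⇒ qqnSnqq ⇒ qqnqSqnqq ⇒ qqnqqqnqq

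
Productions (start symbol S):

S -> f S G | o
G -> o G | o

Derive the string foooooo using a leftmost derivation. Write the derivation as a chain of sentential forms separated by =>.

S => fSG => foG => fooG => foooG => fooooG => foooooG => foooooo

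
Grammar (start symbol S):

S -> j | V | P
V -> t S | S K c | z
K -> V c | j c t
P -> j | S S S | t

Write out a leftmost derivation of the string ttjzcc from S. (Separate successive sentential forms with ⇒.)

S ⇒ V ⇒ tS ⇒ tV ⇒ ttS ⇒ ttV ⇒ ttSKc ⇒ ttPKc ⇒ ttjKc ⇒ ttjVcc ⇒ ttjzcc

S ⇒ V   [S -> V]
V ⇒ tS   [V -> t S]
tS ⇒ tV   [S -> V]
tV ⇒ ttS   [V -> t S]
ttS ⇒ ttV   [S -> V]
ttV ⇒ ttSKc   [V -> S K c]
ttSKc ⇒ ttPKc   [S -> P]
ttPKc ⇒ ttjKc   [P -> j]
ttjKc ⇒ ttjVcc   [K -> V c]
ttjVcc ⇒ ttjzcc   [V -> z]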